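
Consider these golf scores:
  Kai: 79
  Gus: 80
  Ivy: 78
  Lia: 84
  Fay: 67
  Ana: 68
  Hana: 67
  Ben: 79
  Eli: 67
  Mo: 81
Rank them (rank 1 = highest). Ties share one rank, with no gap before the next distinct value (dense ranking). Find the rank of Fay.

7

Sorted (descending): 84, 81, 80, 79, 79, 78, 68, 67, 67, 67
The 2 values of 79 share dense rank 4.
The 3 values of 67 share dense rank 7.
Remaining distinct values take the next consecutive integers.
Fay has value 67 → rank 7.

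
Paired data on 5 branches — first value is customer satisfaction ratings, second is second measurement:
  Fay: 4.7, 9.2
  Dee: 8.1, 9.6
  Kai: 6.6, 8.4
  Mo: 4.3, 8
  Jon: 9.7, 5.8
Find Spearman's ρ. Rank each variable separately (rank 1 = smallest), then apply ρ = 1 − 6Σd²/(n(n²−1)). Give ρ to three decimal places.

-0.100

Ranks of variable 1: 2, 4, 3, 1, 5
Ranks of variable 2: 4, 5, 3, 2, 1
d = r₁ − r₂: -2, -1, 0, -1, 4
d²: 4, 1, 0, 1, 16; Σd² = 22
ρ = 1 − 6·22/(5·24) = 1 − 132/120 = -0.100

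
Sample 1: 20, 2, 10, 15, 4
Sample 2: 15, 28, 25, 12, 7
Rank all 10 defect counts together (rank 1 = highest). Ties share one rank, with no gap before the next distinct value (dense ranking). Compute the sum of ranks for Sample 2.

19

Sorted (descending): 28, 25, 20, 15, 15, 12, 10, 7, 4, 2
The 2 values of 15 share dense rank 4.
Remaining distinct values take the next consecutive integers.
Sample 2 values → pooled ranks: 15→4, 28→1, 25→2, 12→5, 7→7
Rank sum = 4 + 1 + 2 + 5 + 7 = 19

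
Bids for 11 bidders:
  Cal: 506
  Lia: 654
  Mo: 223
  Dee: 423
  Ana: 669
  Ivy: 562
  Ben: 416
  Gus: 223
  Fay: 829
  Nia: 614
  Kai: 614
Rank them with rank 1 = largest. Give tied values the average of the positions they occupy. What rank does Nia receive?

4.5

Sorted (descending): 829, 669, 654, 614, 614, 562, 506, 423, 416, 223, 223
The 2 values of 614 occupy positions 4–5 → average rank (4+5)/2 = 4.5.
The 2 values of 223 occupy positions 10–11 → average rank (10+11)/2 = 10.5.
Nia has value 614 → rank 4.5.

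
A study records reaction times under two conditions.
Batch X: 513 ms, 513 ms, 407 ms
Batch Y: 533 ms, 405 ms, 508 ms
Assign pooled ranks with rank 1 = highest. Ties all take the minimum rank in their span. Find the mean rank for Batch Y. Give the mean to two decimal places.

3.67

Sorted (descending): 533, 513, 513, 508, 407, 405
The 2 values of 513 occupy positions 2–3 → each gets rank 2.
Batch Y values → pooled ranks: 533→1, 405→6, 508→4
Mean rank = (1 + 6 + 4) / 3 = 3.67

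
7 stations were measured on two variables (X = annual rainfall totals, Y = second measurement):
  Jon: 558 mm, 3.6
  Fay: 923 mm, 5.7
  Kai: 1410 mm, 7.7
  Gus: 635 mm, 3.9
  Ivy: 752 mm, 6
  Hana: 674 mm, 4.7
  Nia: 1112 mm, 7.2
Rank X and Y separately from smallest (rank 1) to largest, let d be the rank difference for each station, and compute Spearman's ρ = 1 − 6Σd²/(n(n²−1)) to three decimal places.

Ranks of variable 1: 1, 5, 7, 2, 4, 3, 6
Ranks of variable 2: 1, 4, 7, 2, 5, 3, 6
d = r₁ − r₂: 0, 1, 0, 0, -1, 0, 0
d²: 0, 1, 0, 0, 1, 0, 0; Σd² = 2
ρ = 1 − 6·2/(7·48) = 1 − 12/336 = 0.964

0.964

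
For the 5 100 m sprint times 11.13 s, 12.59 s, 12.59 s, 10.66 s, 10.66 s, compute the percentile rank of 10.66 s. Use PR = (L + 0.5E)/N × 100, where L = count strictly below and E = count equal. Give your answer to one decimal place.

N = 5.
Strictly below 10.66: 0. Equal to 10.66: 2.
PR = (0 + 0.5·2)/5 × 100 = 20.0

20.0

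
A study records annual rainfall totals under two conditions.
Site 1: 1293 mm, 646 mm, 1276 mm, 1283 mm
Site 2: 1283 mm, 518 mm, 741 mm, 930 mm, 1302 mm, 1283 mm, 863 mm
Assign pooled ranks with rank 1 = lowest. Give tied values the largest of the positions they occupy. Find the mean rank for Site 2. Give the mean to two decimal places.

6.00

Sorted (ascending): 518, 646, 741, 863, 930, 1276, 1283, 1283, 1283, 1293, 1302
The 3 values of 1283 occupy positions 7–9 → each gets rank 9.
Site 2 values → pooled ranks: 1283→9, 518→1, 741→3, 930→5, 1302→11, 1283→9, 863→4
Mean rank = (9 + 1 + 3 + 5 + 11 + 9 + 4) / 7 = 6.00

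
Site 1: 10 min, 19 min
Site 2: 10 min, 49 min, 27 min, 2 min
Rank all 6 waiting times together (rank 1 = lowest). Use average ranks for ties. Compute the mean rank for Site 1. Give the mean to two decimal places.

Sorted (ascending): 2, 10, 10, 19, 27, 49
The 2 values of 10 occupy positions 2–3 → average rank (2+3)/2 = 2.5.
Site 1 values → pooled ranks: 10→2.5, 19→4
Mean rank = (2.5 + 4) / 2 = 3.25

3.25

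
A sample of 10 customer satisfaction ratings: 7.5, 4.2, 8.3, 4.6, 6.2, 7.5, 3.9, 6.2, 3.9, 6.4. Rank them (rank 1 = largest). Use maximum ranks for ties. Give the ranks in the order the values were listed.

Sorted (descending): 8.3, 7.5, 7.5, 6.4, 6.2, 6.2, 4.6, 4.2, 3.9, 3.9
The 2 values of 7.5 occupy positions 2–3 → each gets rank 3.
The 2 values of 6.2 occupy positions 5–6 → each gets rank 6.
The 2 values of 3.9 occupy positions 9–10 → each gets rank 10.

3, 8, 1, 7, 6, 3, 10, 6, 10, 4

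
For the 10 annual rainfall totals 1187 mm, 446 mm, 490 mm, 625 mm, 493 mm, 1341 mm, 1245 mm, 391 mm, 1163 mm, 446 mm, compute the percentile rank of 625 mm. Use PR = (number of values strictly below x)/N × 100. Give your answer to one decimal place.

50.0

N = 10.
Strictly below 625: 5. Equal to 625: 1.
PR = 5/10 × 100 = 50.0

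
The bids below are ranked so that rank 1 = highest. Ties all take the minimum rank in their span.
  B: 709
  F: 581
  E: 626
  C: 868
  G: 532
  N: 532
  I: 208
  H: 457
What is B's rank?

Sorted (descending): 868, 709, 626, 581, 532, 532, 457, 208
The 2 values of 532 occupy positions 5–6 → each gets rank 5.
B has value 709 → rank 2.

2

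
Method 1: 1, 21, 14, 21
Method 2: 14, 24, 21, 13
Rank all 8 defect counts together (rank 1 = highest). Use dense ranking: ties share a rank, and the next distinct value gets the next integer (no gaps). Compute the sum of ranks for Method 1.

12

Sorted (descending): 24, 21, 21, 21, 14, 14, 13, 1
The 3 values of 21 share dense rank 2.
The 2 values of 14 share dense rank 3.
Remaining distinct values take the next consecutive integers.
Method 1 values → pooled ranks: 1→5, 21→2, 14→3, 21→2
Rank sum = 5 + 2 + 3 + 2 = 12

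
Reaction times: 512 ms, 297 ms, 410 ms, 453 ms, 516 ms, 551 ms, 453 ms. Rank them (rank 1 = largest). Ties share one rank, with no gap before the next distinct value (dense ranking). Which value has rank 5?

410

Sorted (descending): 551, 516, 512, 453, 453, 410, 297
The 2 values of 453 share dense rank 4.
Remaining distinct values take the next consecutive integers.
Rank 5 → value 410.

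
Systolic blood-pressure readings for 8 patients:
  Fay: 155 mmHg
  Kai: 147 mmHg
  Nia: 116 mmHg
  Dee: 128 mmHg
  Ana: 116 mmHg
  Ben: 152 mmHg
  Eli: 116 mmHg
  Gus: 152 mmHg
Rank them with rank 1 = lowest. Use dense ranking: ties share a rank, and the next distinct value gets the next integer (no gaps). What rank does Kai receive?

3

Sorted (ascending): 116, 116, 116, 128, 147, 152, 152, 155
The 3 values of 116 share dense rank 1.
The 2 values of 152 share dense rank 4.
Remaining distinct values take the next consecutive integers.
Kai has value 147 mmHg → rank 3.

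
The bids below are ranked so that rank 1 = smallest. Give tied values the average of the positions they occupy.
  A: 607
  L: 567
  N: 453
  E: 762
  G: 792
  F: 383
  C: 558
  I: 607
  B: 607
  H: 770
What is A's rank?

6

Sorted (ascending): 383, 453, 558, 567, 607, 607, 607, 762, 770, 792
The 3 values of 607 occupy positions 5–7 → average rank 6.
A has value 607 → rank 6.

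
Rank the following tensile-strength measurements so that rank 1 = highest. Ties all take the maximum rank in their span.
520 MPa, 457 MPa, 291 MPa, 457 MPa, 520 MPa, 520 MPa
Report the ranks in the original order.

3, 5, 6, 5, 3, 3

Sorted (descending): 520, 520, 520, 457, 457, 291
The 3 values of 520 occupy positions 1–3 → each gets rank 3.
The 2 values of 457 occupy positions 4–5 → each gets rank 5.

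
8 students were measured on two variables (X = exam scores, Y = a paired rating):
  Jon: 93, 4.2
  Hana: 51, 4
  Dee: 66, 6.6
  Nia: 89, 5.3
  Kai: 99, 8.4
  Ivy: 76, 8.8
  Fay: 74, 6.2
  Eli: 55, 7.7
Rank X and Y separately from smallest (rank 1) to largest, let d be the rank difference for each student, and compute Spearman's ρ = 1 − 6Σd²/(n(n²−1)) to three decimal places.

0.238

Ranks of variable 1: 7, 1, 3, 6, 8, 5, 4, 2
Ranks of variable 2: 2, 1, 5, 3, 7, 8, 4, 6
d = r₁ − r₂: 5, 0, -2, 3, 1, -3, 0, -4
d²: 25, 0, 4, 9, 1, 9, 0, 16; Σd² = 64
ρ = 1 − 6·64/(8·63) = 1 − 384/504 = 0.238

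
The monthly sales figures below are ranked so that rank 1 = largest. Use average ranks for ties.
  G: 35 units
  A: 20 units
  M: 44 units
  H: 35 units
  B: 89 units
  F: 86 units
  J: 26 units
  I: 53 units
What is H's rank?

5.5

Sorted (descending): 89, 86, 53, 44, 35, 35, 26, 20
The 2 values of 35 occupy positions 5–6 → average rank (5+6)/2 = 5.5.
H has value 35 units → rank 5.5.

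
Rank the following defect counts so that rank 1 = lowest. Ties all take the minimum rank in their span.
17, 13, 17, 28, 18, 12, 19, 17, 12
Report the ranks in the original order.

4, 3, 4, 9, 7, 1, 8, 4, 1

Sorted (ascending): 12, 12, 13, 17, 17, 17, 18, 19, 28
The 2 values of 12 occupy positions 1–2 → each gets rank 1.
The 3 values of 17 occupy positions 4–6 → each gets rank 4.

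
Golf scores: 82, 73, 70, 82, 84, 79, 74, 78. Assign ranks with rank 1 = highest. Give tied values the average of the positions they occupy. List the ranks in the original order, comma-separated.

2.5, 7, 8, 2.5, 1, 4, 6, 5

Sorted (descending): 84, 82, 82, 79, 78, 74, 73, 70
The 2 values of 82 occupy positions 2–3 → average rank (2+3)/2 = 2.5.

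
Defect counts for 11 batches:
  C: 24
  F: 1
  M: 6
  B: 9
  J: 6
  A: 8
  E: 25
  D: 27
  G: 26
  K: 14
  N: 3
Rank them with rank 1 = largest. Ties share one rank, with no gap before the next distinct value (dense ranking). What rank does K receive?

Sorted (descending): 27, 26, 25, 24, 14, 9, 8, 6, 6, 3, 1
The 2 values of 6 share dense rank 8.
Remaining distinct values take the next consecutive integers.
K has value 14 → rank 5.

5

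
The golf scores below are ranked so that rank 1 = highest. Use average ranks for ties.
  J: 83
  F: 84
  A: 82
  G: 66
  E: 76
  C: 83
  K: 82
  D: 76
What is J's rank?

2.5

Sorted (descending): 84, 83, 83, 82, 82, 76, 76, 66
The 2 values of 83 occupy positions 2–3 → average rank (2+3)/2 = 2.5.
The 2 values of 82 occupy positions 4–5 → average rank (4+5)/2 = 4.5.
The 2 values of 76 occupy positions 6–7 → average rank (6+7)/2 = 6.5.
J has value 83 → rank 2.5.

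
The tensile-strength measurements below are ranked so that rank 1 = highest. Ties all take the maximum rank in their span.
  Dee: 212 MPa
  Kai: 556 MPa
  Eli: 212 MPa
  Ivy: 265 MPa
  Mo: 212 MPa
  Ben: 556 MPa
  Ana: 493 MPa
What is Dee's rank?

7

Sorted (descending): 556, 556, 493, 265, 212, 212, 212
The 2 values of 556 occupy positions 1–2 → each gets rank 2.
The 3 values of 212 occupy positions 5–7 → each gets rank 7.
Dee has value 212 MPa → rank 7.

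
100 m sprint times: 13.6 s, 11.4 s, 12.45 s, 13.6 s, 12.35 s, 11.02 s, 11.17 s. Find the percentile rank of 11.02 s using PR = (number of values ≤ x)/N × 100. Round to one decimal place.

14.3

N = 7.
Strictly below 11.02: 0. Equal to 11.02: 1.
PR = 1/7 × 100 = 14.3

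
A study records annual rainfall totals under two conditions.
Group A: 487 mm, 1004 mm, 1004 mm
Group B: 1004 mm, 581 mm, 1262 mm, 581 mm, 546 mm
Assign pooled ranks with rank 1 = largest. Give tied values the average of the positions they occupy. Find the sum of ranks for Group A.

Sorted (descending): 1262, 1004, 1004, 1004, 581, 581, 546, 487
The 3 values of 1004 occupy positions 2–4 → average rank 3.
The 2 values of 581 occupy positions 5–6 → average rank (5+6)/2 = 5.5.
Group A values → pooled ranks: 487→8, 1004→3, 1004→3
Rank sum = 8 + 3 + 3 = 14

14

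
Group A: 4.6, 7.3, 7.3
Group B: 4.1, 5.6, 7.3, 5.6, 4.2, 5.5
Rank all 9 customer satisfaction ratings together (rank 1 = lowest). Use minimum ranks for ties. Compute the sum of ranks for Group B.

24

Sorted (ascending): 4.1, 4.2, 4.6, 5.5, 5.6, 5.6, 7.3, 7.3, 7.3
The 2 values of 5.6 occupy positions 5–6 → each gets rank 5.
The 3 values of 7.3 occupy positions 7–9 → each gets rank 7.
Group B values → pooled ranks: 4.1→1, 5.6→5, 7.3→7, 5.6→5, 4.2→2, 5.5→4
Rank sum = 1 + 5 + 7 + 5 + 2 + 4 = 24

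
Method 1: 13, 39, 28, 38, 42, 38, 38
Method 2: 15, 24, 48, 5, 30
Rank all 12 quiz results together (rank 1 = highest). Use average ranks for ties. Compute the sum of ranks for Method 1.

39

Sorted (descending): 48, 42, 39, 38, 38, 38, 30, 28, 24, 15, 13, 5
The 3 values of 38 occupy positions 4–6 → average rank 5.
Method 1 values → pooled ranks: 13→11, 39→3, 28→8, 38→5, 42→2, 38→5, 38→5
Rank sum = 11 + 3 + 8 + 5 + 2 + 5 + 5 = 39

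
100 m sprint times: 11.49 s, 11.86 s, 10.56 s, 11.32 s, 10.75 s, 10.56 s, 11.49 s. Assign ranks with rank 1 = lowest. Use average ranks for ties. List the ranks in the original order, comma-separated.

5.5, 7, 1.5, 4, 3, 1.5, 5.5

Sorted (ascending): 10.56, 10.56, 10.75, 11.32, 11.49, 11.49, 11.86
The 2 values of 10.56 occupy positions 1–2 → average rank (1+2)/2 = 1.5.
The 2 values of 11.49 occupy positions 5–6 → average rank (5+6)/2 = 5.5.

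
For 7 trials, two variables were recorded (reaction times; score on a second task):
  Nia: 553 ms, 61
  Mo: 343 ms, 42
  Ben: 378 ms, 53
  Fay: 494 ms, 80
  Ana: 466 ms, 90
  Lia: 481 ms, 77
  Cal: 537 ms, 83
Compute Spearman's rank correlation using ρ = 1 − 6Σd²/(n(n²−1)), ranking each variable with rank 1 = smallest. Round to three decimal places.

Ranks of variable 1: 7, 1, 2, 5, 3, 4, 6
Ranks of variable 2: 3, 1, 2, 5, 7, 4, 6
d = r₁ − r₂: 4, 0, 0, 0, -4, 0, 0
d²: 16, 0, 0, 0, 16, 0, 0; Σd² = 32
ρ = 1 − 6·32/(7·48) = 1 − 192/336 = 0.429

0.429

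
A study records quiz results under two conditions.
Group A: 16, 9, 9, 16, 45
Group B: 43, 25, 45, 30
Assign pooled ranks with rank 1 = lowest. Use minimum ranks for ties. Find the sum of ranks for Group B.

26

Sorted (ascending): 9, 9, 16, 16, 25, 30, 43, 45, 45
The 2 values of 9 occupy positions 1–2 → each gets rank 1.
The 2 values of 16 occupy positions 3–4 → each gets rank 3.
The 2 values of 45 occupy positions 8–9 → each gets rank 8.
Group B values → pooled ranks: 43→7, 25→5, 45→8, 30→6
Rank sum = 7 + 5 + 8 + 6 = 26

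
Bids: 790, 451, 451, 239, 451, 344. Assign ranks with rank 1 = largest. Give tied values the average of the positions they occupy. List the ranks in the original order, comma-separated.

Sorted (descending): 790, 451, 451, 451, 344, 239
The 3 values of 451 occupy positions 2–4 → average rank 3.

1, 3, 3, 6, 3, 5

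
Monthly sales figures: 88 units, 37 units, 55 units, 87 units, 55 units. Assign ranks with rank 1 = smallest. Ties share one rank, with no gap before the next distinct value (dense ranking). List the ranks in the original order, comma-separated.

4, 1, 2, 3, 2

Sorted (ascending): 37, 55, 55, 87, 88
The 2 values of 55 share dense rank 2.
Remaining distinct values take the next consecutive integers.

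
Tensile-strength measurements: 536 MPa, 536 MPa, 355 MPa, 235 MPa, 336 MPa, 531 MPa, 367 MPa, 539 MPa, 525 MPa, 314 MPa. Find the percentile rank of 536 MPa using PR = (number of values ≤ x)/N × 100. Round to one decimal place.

90.0

N = 10.
Strictly below 536: 7. Equal to 536: 2.
PR = 9/10 × 100 = 90.0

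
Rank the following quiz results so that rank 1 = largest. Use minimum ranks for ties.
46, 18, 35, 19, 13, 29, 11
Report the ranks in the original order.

1, 5, 2, 4, 6, 3, 7

Sorted (descending): 46, 35, 29, 19, 18, 13, 11
No ties — each value takes its position as its rank.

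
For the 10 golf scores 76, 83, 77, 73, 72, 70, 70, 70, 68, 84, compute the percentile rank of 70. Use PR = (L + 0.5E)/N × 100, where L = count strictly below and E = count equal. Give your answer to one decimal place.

N = 10.
Strictly below 70: 1. Equal to 70: 3.
PR = (1 + 0.5·3)/10 × 100 = 25.0

25.0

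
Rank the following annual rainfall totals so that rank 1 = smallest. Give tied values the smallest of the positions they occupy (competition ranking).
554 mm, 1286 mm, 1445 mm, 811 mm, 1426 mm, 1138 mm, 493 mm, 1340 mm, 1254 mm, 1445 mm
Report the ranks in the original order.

2, 6, 9, 3, 8, 4, 1, 7, 5, 9

Sorted (ascending): 493, 554, 811, 1138, 1254, 1286, 1340, 1426, 1445, 1445
The 2 values of 1445 occupy positions 9–10 → each gets rank 9.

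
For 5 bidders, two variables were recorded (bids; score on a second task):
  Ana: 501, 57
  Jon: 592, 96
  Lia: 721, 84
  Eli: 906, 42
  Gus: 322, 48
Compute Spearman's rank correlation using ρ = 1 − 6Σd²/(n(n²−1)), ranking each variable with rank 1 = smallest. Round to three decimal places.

-0.100

Ranks of variable 1: 2, 3, 4, 5, 1
Ranks of variable 2: 3, 5, 4, 1, 2
d = r₁ − r₂: -1, -2, 0, 4, -1
d²: 1, 4, 0, 16, 1; Σd² = 22
ρ = 1 − 6·22/(5·24) = 1 − 132/120 = -0.100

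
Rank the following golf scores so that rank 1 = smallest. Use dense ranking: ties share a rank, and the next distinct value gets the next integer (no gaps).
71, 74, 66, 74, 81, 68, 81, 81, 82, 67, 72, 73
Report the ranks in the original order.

4, 7, 1, 7, 8, 3, 8, 8, 9, 2, 5, 6

Sorted (ascending): 66, 67, 68, 71, 72, 73, 74, 74, 81, 81, 81, 82
The 2 values of 74 share dense rank 7.
The 3 values of 81 share dense rank 8.
Remaining distinct values take the next consecutive integers.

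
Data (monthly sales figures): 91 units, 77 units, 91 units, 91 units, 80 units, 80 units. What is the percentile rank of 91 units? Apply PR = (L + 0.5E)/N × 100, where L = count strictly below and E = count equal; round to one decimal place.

N = 6.
Strictly below 91: 3. Equal to 91: 3.
PR = (3 + 0.5·3)/6 × 100 = 75.0

75.0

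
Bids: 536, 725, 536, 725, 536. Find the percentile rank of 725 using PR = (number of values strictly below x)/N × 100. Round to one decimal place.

60.0

N = 5.
Strictly below 725: 3. Equal to 725: 2.
PR = 3/5 × 100 = 60.0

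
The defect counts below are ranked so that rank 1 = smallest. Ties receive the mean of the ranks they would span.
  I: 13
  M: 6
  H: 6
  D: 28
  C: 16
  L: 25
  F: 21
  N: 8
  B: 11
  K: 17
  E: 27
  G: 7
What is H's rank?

Sorted (ascending): 6, 6, 7, 8, 11, 13, 16, 17, 21, 25, 27, 28
The 2 values of 6 occupy positions 1–2 → average rank (1+2)/2 = 1.5.
H has value 6 → rank 1.5.

1.5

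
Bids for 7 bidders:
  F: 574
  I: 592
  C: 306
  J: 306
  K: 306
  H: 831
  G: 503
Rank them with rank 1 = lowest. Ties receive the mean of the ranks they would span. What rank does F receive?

Sorted (ascending): 306, 306, 306, 503, 574, 592, 831
The 3 values of 306 occupy positions 1–3 → average rank 2.
F has value 574 → rank 5.

5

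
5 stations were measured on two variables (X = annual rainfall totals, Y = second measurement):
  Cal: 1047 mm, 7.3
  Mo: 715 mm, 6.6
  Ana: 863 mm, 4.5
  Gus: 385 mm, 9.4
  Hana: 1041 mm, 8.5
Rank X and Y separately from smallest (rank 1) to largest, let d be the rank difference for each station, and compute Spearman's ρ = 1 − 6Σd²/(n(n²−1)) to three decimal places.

Ranks of variable 1: 5, 2, 3, 1, 4
Ranks of variable 2: 3, 2, 1, 5, 4
d = r₁ − r₂: 2, 0, 2, -4, 0
d²: 4, 0, 4, 16, 0; Σd² = 24
ρ = 1 − 6·24/(5·24) = 1 − 144/120 = -0.200

-0.200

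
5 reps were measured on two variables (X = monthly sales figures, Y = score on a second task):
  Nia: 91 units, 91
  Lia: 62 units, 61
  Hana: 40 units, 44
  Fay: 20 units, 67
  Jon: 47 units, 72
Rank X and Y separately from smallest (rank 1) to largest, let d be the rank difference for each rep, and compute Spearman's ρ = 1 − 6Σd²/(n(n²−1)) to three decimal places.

0.500

Ranks of variable 1: 5, 4, 2, 1, 3
Ranks of variable 2: 5, 2, 1, 3, 4
d = r₁ − r₂: 0, 2, 1, -2, -1
d²: 0, 4, 1, 4, 1; Σd² = 10
ρ = 1 − 6·10/(5·24) = 1 − 60/120 = 0.500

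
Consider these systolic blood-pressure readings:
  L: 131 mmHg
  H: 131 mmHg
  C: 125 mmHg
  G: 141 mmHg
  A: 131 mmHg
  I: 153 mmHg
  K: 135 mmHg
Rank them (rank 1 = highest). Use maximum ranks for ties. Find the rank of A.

6

Sorted (descending): 153, 141, 135, 131, 131, 131, 125
The 3 values of 131 occupy positions 4–6 → each gets rank 6.
A has value 131 mmHg → rank 6.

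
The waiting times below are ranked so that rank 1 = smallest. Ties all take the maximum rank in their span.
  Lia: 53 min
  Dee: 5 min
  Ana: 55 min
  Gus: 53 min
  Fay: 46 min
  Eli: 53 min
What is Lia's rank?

Sorted (ascending): 5, 46, 53, 53, 53, 55
The 3 values of 53 occupy positions 3–5 → each gets rank 5.
Lia has value 53 min → rank 5.

5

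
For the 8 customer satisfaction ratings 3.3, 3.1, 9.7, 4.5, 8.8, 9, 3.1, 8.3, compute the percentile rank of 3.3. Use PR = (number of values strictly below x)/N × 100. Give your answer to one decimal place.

25.0

N = 8.
Strictly below 3.3: 2. Equal to 3.3: 1.
PR = 2/8 × 100 = 25.0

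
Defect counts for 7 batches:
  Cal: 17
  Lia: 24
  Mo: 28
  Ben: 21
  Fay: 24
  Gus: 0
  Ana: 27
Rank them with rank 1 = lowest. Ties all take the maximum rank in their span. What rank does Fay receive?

Sorted (ascending): 0, 17, 21, 24, 24, 27, 28
The 2 values of 24 occupy positions 4–5 → each gets rank 5.
Fay has value 24 → rank 5.

5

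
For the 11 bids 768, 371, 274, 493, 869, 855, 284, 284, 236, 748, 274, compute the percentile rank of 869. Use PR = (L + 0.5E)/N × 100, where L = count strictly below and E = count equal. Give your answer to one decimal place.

N = 11.
Strictly below 869: 10. Equal to 869: 1.
PR = (10 + 0.5·1)/11 × 100 = 95.5

95.5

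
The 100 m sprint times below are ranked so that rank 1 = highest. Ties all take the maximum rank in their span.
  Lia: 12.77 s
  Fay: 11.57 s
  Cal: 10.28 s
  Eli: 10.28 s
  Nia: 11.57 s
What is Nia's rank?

Sorted (descending): 12.77, 11.57, 11.57, 10.28, 10.28
The 2 values of 11.57 occupy positions 2–3 → each gets rank 3.
The 2 values of 10.28 occupy positions 4–5 → each gets rank 5.
Nia has value 11.57 s → rank 3.

3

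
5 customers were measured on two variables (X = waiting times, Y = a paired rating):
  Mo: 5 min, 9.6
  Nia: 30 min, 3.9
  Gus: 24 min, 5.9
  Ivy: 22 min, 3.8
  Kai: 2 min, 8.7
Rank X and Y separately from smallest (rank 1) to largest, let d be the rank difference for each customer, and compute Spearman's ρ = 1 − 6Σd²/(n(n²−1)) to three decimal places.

-0.600

Ranks of variable 1: 2, 5, 4, 3, 1
Ranks of variable 2: 5, 2, 3, 1, 4
d = r₁ − r₂: -3, 3, 1, 2, -3
d²: 9, 9, 1, 4, 9; Σd² = 32
ρ = 1 − 6·32/(5·24) = 1 − 192/120 = -0.600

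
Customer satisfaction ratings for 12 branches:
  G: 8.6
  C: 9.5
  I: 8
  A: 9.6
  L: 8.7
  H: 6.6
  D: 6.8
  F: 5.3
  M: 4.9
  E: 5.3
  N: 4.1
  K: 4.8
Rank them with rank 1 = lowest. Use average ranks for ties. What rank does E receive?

Sorted (ascending): 4.1, 4.8, 4.9, 5.3, 5.3, 6.6, 6.8, 8, 8.6, 8.7, 9.5, 9.6
The 2 values of 5.3 occupy positions 4–5 → average rank (4+5)/2 = 4.5.
E has value 5.3 → rank 4.5.

4.5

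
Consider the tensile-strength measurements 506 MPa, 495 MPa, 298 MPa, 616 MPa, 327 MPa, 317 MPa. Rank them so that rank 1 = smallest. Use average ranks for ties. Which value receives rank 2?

317

Sorted (ascending): 298, 317, 327, 495, 506, 616
No ties — each value takes its position as its rank.
Rank 2 → value 317.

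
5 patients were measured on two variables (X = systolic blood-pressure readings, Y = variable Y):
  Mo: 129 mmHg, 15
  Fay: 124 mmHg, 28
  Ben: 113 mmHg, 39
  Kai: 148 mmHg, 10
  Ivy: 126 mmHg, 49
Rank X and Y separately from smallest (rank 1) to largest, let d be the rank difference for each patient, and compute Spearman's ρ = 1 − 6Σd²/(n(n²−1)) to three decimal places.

-0.700

Ranks of variable 1: 4, 2, 1, 5, 3
Ranks of variable 2: 2, 3, 4, 1, 5
d = r₁ − r₂: 2, -1, -3, 4, -2
d²: 4, 1, 9, 16, 4; Σd² = 34
ρ = 1 − 6·34/(5·24) = 1 − 204/120 = -0.700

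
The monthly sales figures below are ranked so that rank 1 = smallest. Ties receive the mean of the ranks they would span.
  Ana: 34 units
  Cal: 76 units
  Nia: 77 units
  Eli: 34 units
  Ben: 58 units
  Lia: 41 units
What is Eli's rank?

Sorted (ascending): 34, 34, 41, 58, 76, 77
The 2 values of 34 occupy positions 1–2 → average rank (1+2)/2 = 1.5.
Eli has value 34 units → rank 1.5.

1.5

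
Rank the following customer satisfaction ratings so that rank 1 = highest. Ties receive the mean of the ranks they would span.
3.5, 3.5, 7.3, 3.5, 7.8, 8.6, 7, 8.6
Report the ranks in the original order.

7, 7, 4, 7, 3, 1.5, 5, 1.5

Sorted (descending): 8.6, 8.6, 7.8, 7.3, 7, 3.5, 3.5, 3.5
The 2 values of 8.6 occupy positions 1–2 → average rank (1+2)/2 = 1.5.
The 3 values of 3.5 occupy positions 6–8 → average rank 7.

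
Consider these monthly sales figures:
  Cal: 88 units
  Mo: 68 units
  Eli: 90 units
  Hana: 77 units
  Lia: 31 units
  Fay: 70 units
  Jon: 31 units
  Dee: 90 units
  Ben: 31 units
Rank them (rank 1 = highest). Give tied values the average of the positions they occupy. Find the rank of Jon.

8

Sorted (descending): 90, 90, 88, 77, 70, 68, 31, 31, 31
The 2 values of 90 occupy positions 1–2 → average rank (1+2)/2 = 1.5.
The 3 values of 31 occupy positions 7–9 → average rank 8.
Jon has value 31 units → rank 8.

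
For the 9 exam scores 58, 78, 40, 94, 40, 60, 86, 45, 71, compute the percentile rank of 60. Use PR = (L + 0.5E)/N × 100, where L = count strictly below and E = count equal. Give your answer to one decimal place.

50.0

N = 9.
Strictly below 60: 4. Equal to 60: 1.
PR = (4 + 0.5·1)/9 × 100 = 50.0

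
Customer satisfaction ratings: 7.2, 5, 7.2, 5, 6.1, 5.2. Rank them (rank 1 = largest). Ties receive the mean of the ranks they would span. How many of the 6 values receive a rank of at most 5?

4

Sorted (descending): 7.2, 7.2, 6.1, 5.2, 5, 5
The 2 values of 7.2 occupy positions 1–2 → average rank (1+2)/2 = 1.5.
The 2 values of 5 occupy positions 5–6 → average rank (5+6)/2 = 5.5.
Ranks ≤ 5: {1.5, 1.5, 3, 4} → 4 values.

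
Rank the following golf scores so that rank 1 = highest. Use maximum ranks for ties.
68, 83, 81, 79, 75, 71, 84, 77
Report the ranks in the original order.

Sorted (descending): 84, 83, 81, 79, 77, 75, 71, 68
No ties — each value takes its position as its rank.

8, 2, 3, 4, 6, 7, 1, 5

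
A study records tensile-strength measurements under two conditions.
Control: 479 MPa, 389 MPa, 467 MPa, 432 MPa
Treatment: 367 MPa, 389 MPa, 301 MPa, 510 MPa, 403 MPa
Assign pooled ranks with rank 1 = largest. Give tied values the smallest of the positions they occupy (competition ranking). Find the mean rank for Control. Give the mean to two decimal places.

3.75

Sorted (descending): 510, 479, 467, 432, 403, 389, 389, 367, 301
The 2 values of 389 occupy positions 6–7 → each gets rank 6.
Control values → pooled ranks: 479→2, 389→6, 467→3, 432→4
Mean rank = (2 + 6 + 3 + 4) / 4 = 3.75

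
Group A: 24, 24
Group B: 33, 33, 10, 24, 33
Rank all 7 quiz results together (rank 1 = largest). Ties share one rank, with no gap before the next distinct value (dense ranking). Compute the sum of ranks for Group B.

8

Sorted (descending): 33, 33, 33, 24, 24, 24, 10
The 3 values of 33 share dense rank 1.
The 3 values of 24 share dense rank 2.
Remaining distinct values take the next consecutive integers.
Group B values → pooled ranks: 33→1, 33→1, 10→3, 24→2, 33→1
Rank sum = 1 + 1 + 3 + 2 + 1 = 8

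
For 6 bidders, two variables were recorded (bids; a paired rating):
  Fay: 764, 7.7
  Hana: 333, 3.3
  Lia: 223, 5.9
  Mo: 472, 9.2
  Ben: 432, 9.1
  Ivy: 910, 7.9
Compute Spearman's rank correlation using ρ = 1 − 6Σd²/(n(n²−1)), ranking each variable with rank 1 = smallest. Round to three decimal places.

Ranks of variable 1: 5, 2, 1, 4, 3, 6
Ranks of variable 2: 3, 1, 2, 6, 5, 4
d = r₁ − r₂: 2, 1, -1, -2, -2, 2
d²: 4, 1, 1, 4, 4, 4; Σd² = 18
ρ = 1 − 6·18/(6·35) = 1 − 108/210 = 0.486

0.486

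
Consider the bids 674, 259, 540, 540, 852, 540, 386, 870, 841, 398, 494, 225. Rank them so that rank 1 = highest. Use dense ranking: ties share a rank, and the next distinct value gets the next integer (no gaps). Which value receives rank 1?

Sorted (descending): 870, 852, 841, 674, 540, 540, 540, 494, 398, 386, 259, 225
The 3 values of 540 share dense rank 5.
Remaining distinct values take the next consecutive integers.
Rank 1 → value 870.

870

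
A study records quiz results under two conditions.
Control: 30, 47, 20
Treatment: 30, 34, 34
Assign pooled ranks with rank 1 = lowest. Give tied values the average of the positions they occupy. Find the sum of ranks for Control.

Sorted (ascending): 20, 30, 30, 34, 34, 47
The 2 values of 30 occupy positions 2–3 → average rank (2+3)/2 = 2.5.
The 2 values of 34 occupy positions 4–5 → average rank (4+5)/2 = 4.5.
Control values → pooled ranks: 30→2.5, 47→6, 20→1
Rank sum = 2.5 + 6 + 1 = 9.5

9.5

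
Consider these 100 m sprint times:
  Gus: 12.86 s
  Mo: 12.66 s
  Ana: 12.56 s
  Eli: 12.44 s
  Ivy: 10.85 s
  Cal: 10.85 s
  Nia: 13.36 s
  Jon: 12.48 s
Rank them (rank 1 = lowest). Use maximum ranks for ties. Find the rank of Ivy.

2

Sorted (ascending): 10.85, 10.85, 12.44, 12.48, 12.56, 12.66, 12.86, 13.36
The 2 values of 10.85 occupy positions 1–2 → each gets rank 2.
Ivy has value 10.85 s → rank 2.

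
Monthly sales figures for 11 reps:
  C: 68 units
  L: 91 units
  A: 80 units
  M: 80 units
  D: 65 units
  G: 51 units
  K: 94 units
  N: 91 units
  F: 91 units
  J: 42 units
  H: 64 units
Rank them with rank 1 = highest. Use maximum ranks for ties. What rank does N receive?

Sorted (descending): 94, 91, 91, 91, 80, 80, 68, 65, 64, 51, 42
The 3 values of 91 occupy positions 2–4 → each gets rank 4.
The 2 values of 80 occupy positions 5–6 → each gets rank 6.
N has value 91 units → rank 4.

4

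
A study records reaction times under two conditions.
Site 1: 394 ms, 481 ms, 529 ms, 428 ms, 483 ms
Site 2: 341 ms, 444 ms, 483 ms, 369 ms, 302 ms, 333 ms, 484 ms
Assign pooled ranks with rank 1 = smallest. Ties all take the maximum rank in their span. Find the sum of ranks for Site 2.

Sorted (ascending): 302, 333, 341, 369, 394, 428, 444, 481, 483, 483, 484, 529
The 2 values of 483 occupy positions 9–10 → each gets rank 10.
Site 2 values → pooled ranks: 341→3, 444→7, 483→10, 369→4, 302→1, 333→2, 484→11
Rank sum = 3 + 7 + 10 + 4 + 1 + 2 + 11 = 38

38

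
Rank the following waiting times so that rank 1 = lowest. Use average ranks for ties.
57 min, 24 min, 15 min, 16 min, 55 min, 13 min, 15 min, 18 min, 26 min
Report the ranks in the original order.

Sorted (ascending): 13, 15, 15, 16, 18, 24, 26, 55, 57
The 2 values of 15 occupy positions 2–3 → average rank (2+3)/2 = 2.5.

9, 6, 2.5, 4, 8, 1, 2.5, 5, 7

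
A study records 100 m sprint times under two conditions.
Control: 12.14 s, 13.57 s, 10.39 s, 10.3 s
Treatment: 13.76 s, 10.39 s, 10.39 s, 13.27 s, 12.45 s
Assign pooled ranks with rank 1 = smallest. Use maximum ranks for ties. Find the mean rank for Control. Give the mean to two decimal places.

4.50

Sorted (ascending): 10.3, 10.39, 10.39, 10.39, 12.14, 12.45, 13.27, 13.57, 13.76
The 3 values of 10.39 occupy positions 2–4 → each gets rank 4.
Control values → pooled ranks: 12.14→5, 13.57→8, 10.39→4, 10.3→1
Mean rank = (5 + 8 + 4 + 1) / 4 = 4.50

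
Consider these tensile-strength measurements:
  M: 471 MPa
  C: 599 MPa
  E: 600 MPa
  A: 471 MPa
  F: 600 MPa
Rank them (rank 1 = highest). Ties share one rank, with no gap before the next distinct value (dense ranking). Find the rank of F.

1

Sorted (descending): 600, 600, 599, 471, 471
The 2 values of 600 share dense rank 1.
The 2 values of 471 share dense rank 3.
Remaining distinct values take the next consecutive integers.
F has value 600 MPa → rank 1.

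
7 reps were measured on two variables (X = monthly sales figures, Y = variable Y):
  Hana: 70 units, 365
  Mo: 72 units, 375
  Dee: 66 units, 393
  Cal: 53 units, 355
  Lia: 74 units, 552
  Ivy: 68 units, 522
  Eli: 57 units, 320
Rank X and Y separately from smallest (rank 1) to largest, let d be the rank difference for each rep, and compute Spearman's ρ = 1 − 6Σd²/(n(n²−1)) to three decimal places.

0.679

Ranks of variable 1: 5, 6, 3, 1, 7, 4, 2
Ranks of variable 2: 3, 4, 5, 2, 7, 6, 1
d = r₁ − r₂: 2, 2, -2, -1, 0, -2, 1
d²: 4, 4, 4, 1, 0, 4, 1; Σd² = 18
ρ = 1 − 6·18/(7·48) = 1 − 108/336 = 0.679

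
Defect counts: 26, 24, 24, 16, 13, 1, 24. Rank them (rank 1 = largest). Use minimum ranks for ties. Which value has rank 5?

Sorted (descending): 26, 24, 24, 24, 16, 13, 1
The 3 values of 24 occupy positions 2–4 → each gets rank 2.
Rank 5 → value 16.

16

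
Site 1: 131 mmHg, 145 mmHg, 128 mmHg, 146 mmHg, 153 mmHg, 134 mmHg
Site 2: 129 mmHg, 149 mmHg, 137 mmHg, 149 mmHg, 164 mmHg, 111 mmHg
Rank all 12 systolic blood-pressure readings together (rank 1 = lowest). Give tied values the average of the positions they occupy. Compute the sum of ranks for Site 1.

37

Sorted (ascending): 111, 128, 129, 131, 134, 137, 145, 146, 149, 149, 153, 164
The 2 values of 149 occupy positions 9–10 → average rank (9+10)/2 = 9.5.
Site 1 values → pooled ranks: 131→4, 145→7, 128→2, 146→8, 153→11, 134→5
Rank sum = 4 + 7 + 2 + 8 + 11 + 5 = 37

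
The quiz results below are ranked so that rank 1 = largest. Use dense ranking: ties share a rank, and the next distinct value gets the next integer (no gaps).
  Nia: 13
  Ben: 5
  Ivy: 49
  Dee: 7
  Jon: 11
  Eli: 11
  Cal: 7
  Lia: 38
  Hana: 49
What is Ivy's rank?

1

Sorted (descending): 49, 49, 38, 13, 11, 11, 7, 7, 5
The 2 values of 49 share dense rank 1.
The 2 values of 11 share dense rank 4.
The 2 values of 7 share dense rank 5.
Remaining distinct values take the next consecutive integers.
Ivy has value 49 → rank 1.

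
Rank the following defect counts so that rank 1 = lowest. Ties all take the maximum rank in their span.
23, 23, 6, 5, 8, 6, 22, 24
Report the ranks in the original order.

Sorted (ascending): 5, 6, 6, 8, 22, 23, 23, 24
The 2 values of 6 occupy positions 2–3 → each gets rank 3.
The 2 values of 23 occupy positions 6–7 → each gets rank 7.

7, 7, 3, 1, 4, 3, 5, 8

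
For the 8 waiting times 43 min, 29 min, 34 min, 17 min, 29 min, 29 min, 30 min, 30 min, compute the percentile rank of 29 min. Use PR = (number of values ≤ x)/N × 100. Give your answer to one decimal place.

50.0

N = 8.
Strictly below 29: 1. Equal to 29: 3.
PR = 4/8 × 100 = 50.0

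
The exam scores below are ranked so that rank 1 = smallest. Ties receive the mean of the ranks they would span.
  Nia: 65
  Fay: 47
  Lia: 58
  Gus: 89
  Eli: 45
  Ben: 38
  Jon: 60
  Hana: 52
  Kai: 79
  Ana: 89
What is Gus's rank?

9.5

Sorted (ascending): 38, 45, 47, 52, 58, 60, 65, 79, 89, 89
The 2 values of 89 occupy positions 9–10 → average rank (9+10)/2 = 9.5.
Gus has value 89 → rank 9.5.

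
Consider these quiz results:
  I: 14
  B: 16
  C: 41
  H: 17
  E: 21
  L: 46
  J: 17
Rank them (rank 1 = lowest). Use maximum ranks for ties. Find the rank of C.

6

Sorted (ascending): 14, 16, 17, 17, 21, 41, 46
The 2 values of 17 occupy positions 3–4 → each gets rank 4.
C has value 41 → rank 6.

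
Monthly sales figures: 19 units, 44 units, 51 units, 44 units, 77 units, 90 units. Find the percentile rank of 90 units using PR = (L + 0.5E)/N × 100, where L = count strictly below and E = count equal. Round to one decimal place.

91.7

N = 6.
Strictly below 90: 5. Equal to 90: 1.
PR = (5 + 0.5·1)/6 × 100 = 91.7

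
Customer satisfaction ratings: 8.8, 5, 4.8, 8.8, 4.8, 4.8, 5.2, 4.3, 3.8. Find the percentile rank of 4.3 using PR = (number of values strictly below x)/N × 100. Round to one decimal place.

11.1

N = 9.
Strictly below 4.3: 1. Equal to 4.3: 1.
PR = 1/9 × 100 = 11.1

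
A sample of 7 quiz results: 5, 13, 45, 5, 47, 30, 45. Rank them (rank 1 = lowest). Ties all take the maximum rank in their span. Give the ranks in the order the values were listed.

Sorted (ascending): 5, 5, 13, 30, 45, 45, 47
The 2 values of 5 occupy positions 1–2 → each gets rank 2.
The 2 values of 45 occupy positions 5–6 → each gets rank 6.

2, 3, 6, 2, 7, 4, 6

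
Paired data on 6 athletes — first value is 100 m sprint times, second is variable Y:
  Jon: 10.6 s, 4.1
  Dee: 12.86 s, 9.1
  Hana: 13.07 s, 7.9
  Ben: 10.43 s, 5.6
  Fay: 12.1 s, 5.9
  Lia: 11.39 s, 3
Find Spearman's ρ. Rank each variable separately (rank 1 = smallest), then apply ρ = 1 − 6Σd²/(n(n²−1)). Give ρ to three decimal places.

Ranks of variable 1: 2, 5, 6, 1, 4, 3
Ranks of variable 2: 2, 6, 5, 3, 4, 1
d = r₁ − r₂: 0, -1, 1, -2, 0, 2
d²: 0, 1, 1, 4, 0, 4; Σd² = 10
ρ = 1 − 6·10/(6·35) = 1 − 60/210 = 0.714

0.714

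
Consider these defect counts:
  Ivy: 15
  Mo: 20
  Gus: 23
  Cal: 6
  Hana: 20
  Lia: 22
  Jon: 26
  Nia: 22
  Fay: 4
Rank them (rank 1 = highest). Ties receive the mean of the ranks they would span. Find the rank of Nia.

Sorted (descending): 26, 23, 22, 22, 20, 20, 15, 6, 4
The 2 values of 22 occupy positions 3–4 → average rank (3+4)/2 = 3.5.
The 2 values of 20 occupy positions 5–6 → average rank (5+6)/2 = 5.5.
Nia has value 22 → rank 3.5.

3.5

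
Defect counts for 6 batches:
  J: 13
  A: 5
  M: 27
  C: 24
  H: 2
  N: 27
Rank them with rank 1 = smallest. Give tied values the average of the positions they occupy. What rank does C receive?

4

Sorted (ascending): 2, 5, 13, 24, 27, 27
The 2 values of 27 occupy positions 5–6 → average rank (5+6)/2 = 5.5.
C has value 24 → rank 4.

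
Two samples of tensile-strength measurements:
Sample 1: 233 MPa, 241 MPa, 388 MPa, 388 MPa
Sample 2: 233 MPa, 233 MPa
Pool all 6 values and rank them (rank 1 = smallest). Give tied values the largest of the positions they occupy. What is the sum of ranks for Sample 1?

Sorted (ascending): 233, 233, 233, 241, 388, 388
The 3 values of 233 occupy positions 1–3 → each gets rank 3.
The 2 values of 388 occupy positions 5–6 → each gets rank 6.
Sample 1 values → pooled ranks: 233→3, 241→4, 388→6, 388→6
Rank sum = 3 + 4 + 6 + 6 = 19

19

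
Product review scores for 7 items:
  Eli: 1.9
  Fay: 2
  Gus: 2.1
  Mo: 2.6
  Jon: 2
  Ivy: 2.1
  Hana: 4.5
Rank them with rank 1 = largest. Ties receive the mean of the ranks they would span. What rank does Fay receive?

5.5

Sorted (descending): 4.5, 2.6, 2.1, 2.1, 2, 2, 1.9
The 2 values of 2.1 occupy positions 3–4 → average rank (3+4)/2 = 3.5.
The 2 values of 2 occupy positions 5–6 → average rank (5+6)/2 = 5.5.
Fay has value 2 → rank 5.5.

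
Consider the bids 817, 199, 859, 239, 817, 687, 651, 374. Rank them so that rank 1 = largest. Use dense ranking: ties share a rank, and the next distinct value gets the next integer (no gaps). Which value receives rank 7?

199

Sorted (descending): 859, 817, 817, 687, 651, 374, 239, 199
The 2 values of 817 share dense rank 2.
Remaining distinct values take the next consecutive integers.
Rank 7 → value 199.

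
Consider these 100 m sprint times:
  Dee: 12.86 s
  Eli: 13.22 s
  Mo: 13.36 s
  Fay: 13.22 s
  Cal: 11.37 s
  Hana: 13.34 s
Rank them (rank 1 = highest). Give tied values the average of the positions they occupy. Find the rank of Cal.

Sorted (descending): 13.36, 13.34, 13.22, 13.22, 12.86, 11.37
The 2 values of 13.22 occupy positions 3–4 → average rank (3+4)/2 = 3.5.
Cal has value 11.37 s → rank 6.

6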